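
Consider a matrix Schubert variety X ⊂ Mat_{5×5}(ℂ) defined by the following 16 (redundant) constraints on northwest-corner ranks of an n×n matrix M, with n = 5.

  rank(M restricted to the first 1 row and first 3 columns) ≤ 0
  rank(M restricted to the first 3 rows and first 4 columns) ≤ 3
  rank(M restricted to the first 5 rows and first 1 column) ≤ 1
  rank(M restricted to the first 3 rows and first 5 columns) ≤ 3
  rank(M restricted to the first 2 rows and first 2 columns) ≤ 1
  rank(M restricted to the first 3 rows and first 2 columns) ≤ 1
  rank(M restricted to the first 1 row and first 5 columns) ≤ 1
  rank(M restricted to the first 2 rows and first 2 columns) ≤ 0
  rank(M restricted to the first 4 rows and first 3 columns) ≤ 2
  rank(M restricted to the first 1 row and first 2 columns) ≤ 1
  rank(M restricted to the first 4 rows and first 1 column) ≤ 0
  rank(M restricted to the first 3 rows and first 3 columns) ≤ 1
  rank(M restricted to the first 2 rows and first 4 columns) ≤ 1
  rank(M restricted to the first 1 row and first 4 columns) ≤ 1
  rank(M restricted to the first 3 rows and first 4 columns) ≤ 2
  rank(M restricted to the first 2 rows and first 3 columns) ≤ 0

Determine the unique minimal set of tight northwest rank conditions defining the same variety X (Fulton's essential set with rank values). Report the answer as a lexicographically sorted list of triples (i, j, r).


Reconstructing r_w from the 16 given conditions:

  row 1: 0 | 0 | 0 | 1 | 1
  row 2: 0 | 0 | 0 | 1 | 2
  row 3: 0 | 1 | 1 | 2 | 3
  row 4: 0 | 1 | 2 | 3 | 4
  row 5: 1 | 2 | 3 | 4 | 5

the unique w with this rank table is (4, 5, 2, 3, 1).

2 SE-corners of the 8-cell Rothe diagram give Ess(w):

[(2, 3, 0), (4, 1, 0)]


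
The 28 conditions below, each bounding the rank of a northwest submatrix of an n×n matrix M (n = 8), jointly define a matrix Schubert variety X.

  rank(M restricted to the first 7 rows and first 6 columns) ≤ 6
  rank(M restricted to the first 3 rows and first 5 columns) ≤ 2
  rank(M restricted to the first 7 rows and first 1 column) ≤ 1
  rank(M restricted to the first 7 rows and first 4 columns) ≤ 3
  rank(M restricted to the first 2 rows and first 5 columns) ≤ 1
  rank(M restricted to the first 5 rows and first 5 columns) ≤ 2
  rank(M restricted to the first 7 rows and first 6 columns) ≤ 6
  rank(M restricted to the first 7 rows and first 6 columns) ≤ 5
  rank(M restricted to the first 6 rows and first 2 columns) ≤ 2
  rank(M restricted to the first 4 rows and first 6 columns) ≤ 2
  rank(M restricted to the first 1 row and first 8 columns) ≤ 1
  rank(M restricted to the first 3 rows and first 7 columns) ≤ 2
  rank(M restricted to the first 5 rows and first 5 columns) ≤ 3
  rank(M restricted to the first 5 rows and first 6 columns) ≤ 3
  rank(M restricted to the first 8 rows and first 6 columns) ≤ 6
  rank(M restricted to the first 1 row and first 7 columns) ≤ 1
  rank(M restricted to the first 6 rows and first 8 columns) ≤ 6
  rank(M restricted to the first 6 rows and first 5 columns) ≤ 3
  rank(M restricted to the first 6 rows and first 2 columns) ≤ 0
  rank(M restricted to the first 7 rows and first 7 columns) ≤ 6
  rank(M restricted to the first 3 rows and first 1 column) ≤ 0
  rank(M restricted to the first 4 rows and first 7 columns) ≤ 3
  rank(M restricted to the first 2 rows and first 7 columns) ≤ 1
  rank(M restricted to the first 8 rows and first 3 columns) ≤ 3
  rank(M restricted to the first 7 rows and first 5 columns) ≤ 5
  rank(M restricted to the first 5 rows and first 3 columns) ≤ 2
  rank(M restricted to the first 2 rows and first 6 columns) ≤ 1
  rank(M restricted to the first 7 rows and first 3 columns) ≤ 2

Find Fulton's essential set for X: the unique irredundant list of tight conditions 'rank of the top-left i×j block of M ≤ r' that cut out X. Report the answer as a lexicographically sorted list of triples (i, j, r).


The tightest implied rank at each (i,j), from the 28 conditions:

  row 1: 0  0  1  1  1  1  1  1
  row 2: 0  0  1  1  1  1  1  2
  row 3: 0  0  1  2  2  2  2  3
  row 4: 0  0  1  2  2  2  3  4
  row 5: 0  0  1  2  2  3  4  5
  row 6: 0  0  1  2  3  4  5  6
  row 7: 1  1  2  3  4  5  6  7
  row 8: 1  2  3  4  5  6  7  8

reading off 1-entries of Δ²R: w = (3, 8, 4, 7, 6, 5, 1, 2).

ℓ(w)=19; the 4 essential cells (i,j,r):

[(2, 7, 1), (4, 6, 2), (5, 5, 2), (6, 2, 0)]


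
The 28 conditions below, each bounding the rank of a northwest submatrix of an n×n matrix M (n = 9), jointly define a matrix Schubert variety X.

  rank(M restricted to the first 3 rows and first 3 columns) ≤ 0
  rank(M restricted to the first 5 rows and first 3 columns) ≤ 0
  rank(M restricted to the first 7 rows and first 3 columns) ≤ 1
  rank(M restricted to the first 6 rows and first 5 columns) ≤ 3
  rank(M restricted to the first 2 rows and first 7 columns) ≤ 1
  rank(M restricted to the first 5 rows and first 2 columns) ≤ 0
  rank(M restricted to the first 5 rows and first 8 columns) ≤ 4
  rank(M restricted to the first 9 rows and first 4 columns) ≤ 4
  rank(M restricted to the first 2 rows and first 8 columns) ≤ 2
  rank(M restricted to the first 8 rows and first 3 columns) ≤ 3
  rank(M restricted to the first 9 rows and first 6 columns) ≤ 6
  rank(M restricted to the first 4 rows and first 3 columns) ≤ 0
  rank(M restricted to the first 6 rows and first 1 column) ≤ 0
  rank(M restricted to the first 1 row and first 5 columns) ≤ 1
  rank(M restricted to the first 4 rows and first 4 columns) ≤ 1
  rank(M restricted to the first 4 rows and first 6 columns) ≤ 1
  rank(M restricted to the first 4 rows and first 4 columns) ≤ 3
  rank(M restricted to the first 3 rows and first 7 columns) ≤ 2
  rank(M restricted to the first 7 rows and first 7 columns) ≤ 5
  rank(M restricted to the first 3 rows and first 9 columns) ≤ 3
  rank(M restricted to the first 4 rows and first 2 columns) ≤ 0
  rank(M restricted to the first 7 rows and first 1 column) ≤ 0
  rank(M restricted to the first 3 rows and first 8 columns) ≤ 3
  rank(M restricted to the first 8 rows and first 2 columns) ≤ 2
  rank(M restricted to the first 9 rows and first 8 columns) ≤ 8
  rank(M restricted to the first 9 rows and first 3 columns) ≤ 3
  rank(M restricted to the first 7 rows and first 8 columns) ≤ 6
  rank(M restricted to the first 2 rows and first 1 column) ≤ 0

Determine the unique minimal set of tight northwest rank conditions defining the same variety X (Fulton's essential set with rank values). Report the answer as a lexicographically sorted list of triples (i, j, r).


Computing R[i][j] = min implied NW-rank bound (n=9, 28 conditions):

  R[1]: 0 | 0 | 0 | 1 | 1 | 1 | 1 | 1 | 1
  R[2]: 0 | 0 | 0 | 1 | 1 | 1 | 1 | 2 | 2
  R[3]: 0 | 0 | 0 | 1 | 1 | 1 | 2 | 3 | 3
  R[4]: 0 | 0 | 0 | 1 | 1 | 1 | 2 | 3 | 4
  R[5]: 0 | 0 | 0 | 1 | 2 | 2 | 3 | 4 | 5
  R[6]: 0 | 1 | 1 | 2 | 3 | 3 | 4 | 5 | 6
  R[7]: 0 | 1 | 1 | 2 | 3 | 4 | 5 | 6 | 7
  R[8]: 1 | 2 | 2 | 3 | 4 | 5 | 6 | 7 | 8
  R[9]: 1 | 2 | 3 | 4 | 5 | 6 | 7 | 8 | 9

so w = (4, 8, 7, 9, 5, 2, 6, 1, 3).

D(w) has 25 cells with 5 SE-corners; essential set:

[(2, 7, 1), (4, 6, 1), (5, 3, 0), (7, 1, 0), (7, 3, 1)]


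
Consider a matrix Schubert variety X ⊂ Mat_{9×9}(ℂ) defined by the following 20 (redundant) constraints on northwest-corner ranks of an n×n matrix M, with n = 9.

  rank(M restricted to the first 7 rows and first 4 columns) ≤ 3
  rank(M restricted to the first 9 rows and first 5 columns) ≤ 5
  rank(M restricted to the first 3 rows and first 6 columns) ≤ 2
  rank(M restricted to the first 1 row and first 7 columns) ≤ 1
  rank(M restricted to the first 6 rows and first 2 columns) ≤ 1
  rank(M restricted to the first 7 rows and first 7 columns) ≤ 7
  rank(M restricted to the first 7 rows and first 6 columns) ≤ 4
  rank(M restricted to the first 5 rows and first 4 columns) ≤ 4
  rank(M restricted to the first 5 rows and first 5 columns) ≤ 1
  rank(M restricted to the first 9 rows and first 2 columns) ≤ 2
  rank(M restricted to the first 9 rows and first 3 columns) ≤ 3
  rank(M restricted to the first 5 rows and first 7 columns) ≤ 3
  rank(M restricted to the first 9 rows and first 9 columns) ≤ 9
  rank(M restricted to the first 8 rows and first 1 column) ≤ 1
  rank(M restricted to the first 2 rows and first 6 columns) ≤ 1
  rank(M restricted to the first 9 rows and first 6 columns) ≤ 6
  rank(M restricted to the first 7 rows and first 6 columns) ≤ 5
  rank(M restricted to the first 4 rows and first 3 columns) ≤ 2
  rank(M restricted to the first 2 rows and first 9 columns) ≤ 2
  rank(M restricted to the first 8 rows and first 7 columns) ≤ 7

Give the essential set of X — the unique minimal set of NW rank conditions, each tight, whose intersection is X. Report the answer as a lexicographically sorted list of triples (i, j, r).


Reconstructing r_w from the 20 given conditions:

  i=1: 1 | 1 | 1 | 1 | 1 | 1 | 1 | 1 | 1
  i=2: 1 | 1 | 1 | 1 | 1 | 1 | 2 | 2 | 2
  i=3: 1 | 1 | 1 | 1 | 1 | 2 | 3 | 3 | 3
  i=4: 1 | 1 | 1 | 1 | 1 | 2 | 3 | 4 | 4
  i=5: 1 | 1 | 1 | 1 | 1 | 2 | 3 | 4 | 5
  i=6: 1 | 1 | 2 | 2 | 2 | 3 | 4 | 5 | 6
  i=7: 1 | 2 | 3 | 3 | 3 | 4 | 5 | 6 | 7
  i=8: 1 | 2 | 3 | 4 | 4 | 5 | 6 | 7 | 8
  i=9: 1 | 2 | 3 | 4 | 5 | 6 | 7 | 8 | 9

the unique w with this rank table is (1, 7, 6, 8, 9, 3, 2, 4, 5).

|D(w)|=18, |Ess(w)|=3:

[(2, 6, 1), (5, 5, 1), (6, 2, 1)]


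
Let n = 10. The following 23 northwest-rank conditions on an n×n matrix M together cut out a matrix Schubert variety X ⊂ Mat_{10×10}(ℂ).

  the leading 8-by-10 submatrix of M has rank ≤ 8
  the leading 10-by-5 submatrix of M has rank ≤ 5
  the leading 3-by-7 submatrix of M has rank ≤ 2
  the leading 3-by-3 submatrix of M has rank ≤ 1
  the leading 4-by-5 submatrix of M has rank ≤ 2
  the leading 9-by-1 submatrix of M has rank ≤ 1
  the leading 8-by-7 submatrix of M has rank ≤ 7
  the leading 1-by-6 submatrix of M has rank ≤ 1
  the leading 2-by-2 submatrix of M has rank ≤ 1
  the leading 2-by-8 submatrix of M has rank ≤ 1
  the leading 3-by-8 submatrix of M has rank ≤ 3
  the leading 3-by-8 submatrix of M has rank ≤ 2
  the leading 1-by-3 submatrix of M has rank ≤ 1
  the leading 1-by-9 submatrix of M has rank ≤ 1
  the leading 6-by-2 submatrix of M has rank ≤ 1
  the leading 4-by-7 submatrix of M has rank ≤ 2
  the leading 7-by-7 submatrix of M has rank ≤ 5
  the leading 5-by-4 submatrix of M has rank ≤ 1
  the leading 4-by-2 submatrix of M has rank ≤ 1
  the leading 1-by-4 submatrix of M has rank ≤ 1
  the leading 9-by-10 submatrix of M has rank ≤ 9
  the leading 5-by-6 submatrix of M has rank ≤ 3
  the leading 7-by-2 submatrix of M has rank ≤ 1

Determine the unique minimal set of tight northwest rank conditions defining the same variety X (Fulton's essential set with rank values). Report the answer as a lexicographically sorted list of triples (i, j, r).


Recovering R(i,j) via the rank-extension bound from the 23 conditions:

  row 1: 1 1 1 1 1 1 1 1 1 1
  row 2: 1 1 1 1 1 1 1 1 2 2
  row 3: 1 1 1 1 2 2 2 2 3 3
  row 4: 1 1 1 1 2 2 2 3 4 4
  row 5: 1 1 1 1 2 3 3 4 5 5
  row 6: 1 1 2 2 3 4 4 5 6 6
  row 7: 1 1 2 3 4 5 5 6 7 7
  row 8: 1 2 3 4 5 6 6 7 8 8
  row 9: 1 2 3 4 5 6 7 8 9 9
  row 10: 1 2 3 4 5 6 7 8 9 10

hence w(1..10) = (1, 9, 5, 8, 6, 3, 4, 2, 7, 10).

ℓ(w)=20; the 4 essential cells (i,j,r):

[(2, 8, 1), (4, 7, 2), (5, 4, 1), (7, 2, 1)]


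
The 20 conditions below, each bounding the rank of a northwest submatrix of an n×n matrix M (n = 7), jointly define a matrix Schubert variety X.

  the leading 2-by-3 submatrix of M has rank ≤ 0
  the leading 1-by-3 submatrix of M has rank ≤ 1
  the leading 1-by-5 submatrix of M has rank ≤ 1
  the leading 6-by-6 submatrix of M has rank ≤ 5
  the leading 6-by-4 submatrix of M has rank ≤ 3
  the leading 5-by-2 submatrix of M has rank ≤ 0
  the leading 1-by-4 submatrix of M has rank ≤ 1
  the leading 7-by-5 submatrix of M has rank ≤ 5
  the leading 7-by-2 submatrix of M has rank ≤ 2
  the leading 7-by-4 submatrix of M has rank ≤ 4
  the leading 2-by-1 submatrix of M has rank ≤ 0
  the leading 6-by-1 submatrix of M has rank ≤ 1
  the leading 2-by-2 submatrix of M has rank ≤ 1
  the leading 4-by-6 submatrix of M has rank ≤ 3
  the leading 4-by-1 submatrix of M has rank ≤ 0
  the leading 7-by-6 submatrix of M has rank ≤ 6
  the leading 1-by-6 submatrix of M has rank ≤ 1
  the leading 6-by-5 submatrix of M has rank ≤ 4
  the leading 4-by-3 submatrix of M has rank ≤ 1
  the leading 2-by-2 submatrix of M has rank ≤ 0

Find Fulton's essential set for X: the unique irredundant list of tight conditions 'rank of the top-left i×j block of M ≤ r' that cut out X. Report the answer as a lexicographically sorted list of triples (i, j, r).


Rank table r_w(7×7) implied by the 20 constraints:

  row 1: 0 | 0 | 0 | 1 | 1 | 1 | 1
  row 2: 0 | 0 | 0 | 1 | 2 | 2 | 2
  row 3: 0 | 0 | 1 | 2 | 3 | 3 | 3
  row 4: 0 | 0 | 1 | 2 | 3 | 3 | 4
  row 5: 0 | 0 | 1 | 2 | 3 | 4 | 5
  row 6: 1 | 1 | 2 | 3 | 4 | 5 | 6
  row 7: 1 | 2 | 3 | 4 | 5 | 6 | 7

reading off 1-entries of Δ²R: w = (4, 5, 3, 7, 6, 1, 2).

Fulton essential set (3 of the 13 Rothe cells):

[(2, 3, 0), (4, 6, 3), (5, 2, 0)]


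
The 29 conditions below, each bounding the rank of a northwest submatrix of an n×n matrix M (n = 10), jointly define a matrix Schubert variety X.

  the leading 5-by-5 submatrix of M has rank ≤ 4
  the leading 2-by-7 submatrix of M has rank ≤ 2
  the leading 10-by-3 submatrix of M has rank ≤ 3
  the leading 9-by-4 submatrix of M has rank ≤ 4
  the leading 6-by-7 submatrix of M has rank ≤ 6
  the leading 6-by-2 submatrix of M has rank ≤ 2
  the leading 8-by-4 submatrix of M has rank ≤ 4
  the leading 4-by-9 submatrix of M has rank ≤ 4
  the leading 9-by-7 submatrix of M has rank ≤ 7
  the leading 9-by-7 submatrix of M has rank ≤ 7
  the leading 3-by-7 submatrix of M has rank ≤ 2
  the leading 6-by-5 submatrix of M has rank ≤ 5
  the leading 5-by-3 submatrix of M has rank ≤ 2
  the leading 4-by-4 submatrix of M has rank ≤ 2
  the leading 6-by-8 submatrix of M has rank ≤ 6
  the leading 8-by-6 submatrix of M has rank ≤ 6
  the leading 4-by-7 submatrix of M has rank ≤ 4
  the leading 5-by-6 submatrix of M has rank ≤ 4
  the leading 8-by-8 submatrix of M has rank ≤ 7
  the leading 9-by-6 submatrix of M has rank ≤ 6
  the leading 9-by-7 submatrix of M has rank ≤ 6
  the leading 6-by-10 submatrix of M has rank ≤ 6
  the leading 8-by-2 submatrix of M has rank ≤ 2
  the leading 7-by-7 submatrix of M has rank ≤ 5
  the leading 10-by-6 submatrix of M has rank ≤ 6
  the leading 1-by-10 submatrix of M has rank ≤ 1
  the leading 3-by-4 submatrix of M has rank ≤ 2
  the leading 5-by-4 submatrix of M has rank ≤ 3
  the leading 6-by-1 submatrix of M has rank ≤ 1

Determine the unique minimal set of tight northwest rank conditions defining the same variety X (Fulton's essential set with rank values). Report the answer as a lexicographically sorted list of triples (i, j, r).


Reconstructing r_w from the 29 given conditions:

  row 1: 1 1 1 1 1 1 1 1 1 1
  row 2: 1 2 2 2 2 2 2 2 2 2
  row 3: 1 2 2 2 2 2 2 3 3 3
  row 4: 1 2 2 2 3 3 3 4 4 4
  row 5: 1 2 2 3 4 4 4 5 5 5
  row 6: 1 2 3 4 5 5 5 6 6 6
  row 7: 1 2 3 4 5 5 5 6 7 7
  row 8: 1 2 3 4 5 6 6 7 8 8
  row 9: 1 2 3 4 5 6 6 7 8 9
  row 10: 1 2 3 4 5 6 7 8 9 10

hence w(1..10) = (1, 2, 8, 5, 4, 3, 9, 6, 10, 7).

Rothe diagram D(w) (11 cells), 5 SE-corners (essential conditions):

[(3, 7, 2), (4, 4, 2), (5, 3, 2), (7, 7, 5), (9, 7, 6)]


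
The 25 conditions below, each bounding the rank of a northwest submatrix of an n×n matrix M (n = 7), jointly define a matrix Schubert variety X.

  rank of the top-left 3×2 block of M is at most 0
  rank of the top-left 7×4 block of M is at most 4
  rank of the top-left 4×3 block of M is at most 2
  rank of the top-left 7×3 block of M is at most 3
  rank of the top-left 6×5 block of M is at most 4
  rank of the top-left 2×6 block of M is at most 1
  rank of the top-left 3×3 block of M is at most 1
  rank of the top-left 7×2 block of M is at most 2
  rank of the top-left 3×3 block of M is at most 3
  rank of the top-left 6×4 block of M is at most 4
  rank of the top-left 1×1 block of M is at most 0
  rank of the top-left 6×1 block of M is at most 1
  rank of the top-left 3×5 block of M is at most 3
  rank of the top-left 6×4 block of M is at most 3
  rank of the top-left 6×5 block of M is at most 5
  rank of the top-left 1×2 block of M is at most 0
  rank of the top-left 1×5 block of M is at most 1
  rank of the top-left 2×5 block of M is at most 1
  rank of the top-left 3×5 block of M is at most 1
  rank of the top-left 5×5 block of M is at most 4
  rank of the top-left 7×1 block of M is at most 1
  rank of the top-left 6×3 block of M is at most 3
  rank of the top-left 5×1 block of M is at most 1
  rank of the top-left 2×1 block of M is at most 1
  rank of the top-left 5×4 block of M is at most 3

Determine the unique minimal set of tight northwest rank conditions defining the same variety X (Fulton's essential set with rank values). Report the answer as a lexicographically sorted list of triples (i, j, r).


Reconstructing r_w from the 25 given conditions:

  R[1]: 0 | 0 | 1 | 1 | 1 | 1 | 1
  R[2]: 0 | 0 | 1 | 1 | 1 | 1 | 2
  R[3]: 0 | 0 | 1 | 1 | 1 | 2 | 3
  R[4]: 1 | 1 | 2 | 2 | 2 | 3 | 4
  R[5]: 1 | 2 | 3 | 3 | 3 | 4 | 5
  R[6]: 1 | 2 | 3 | 3 | 4 | 5 | 6
  R[7]: 1 | 2 | 3 | 4 | 5 | 6 | 7

giving w = (3, 7, 6, 1, 2, 5, 4) via Δ²R.

4 SE-corners of the 12-cell Rothe diagram give Ess(w):

[(2, 6, 1), (3, 2, 0), (3, 5, 1), (6, 4, 3)]


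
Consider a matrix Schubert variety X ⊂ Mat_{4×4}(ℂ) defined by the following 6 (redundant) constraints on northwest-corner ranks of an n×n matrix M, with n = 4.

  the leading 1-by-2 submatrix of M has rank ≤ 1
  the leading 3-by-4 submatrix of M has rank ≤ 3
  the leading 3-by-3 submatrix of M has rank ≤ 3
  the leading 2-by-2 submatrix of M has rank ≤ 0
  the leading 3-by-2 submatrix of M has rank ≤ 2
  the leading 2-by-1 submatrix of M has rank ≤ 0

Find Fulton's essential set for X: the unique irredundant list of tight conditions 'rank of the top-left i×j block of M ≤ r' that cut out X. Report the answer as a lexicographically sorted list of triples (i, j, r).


Reconstructing r_w from the 6 given conditions:

  0  0  1  1
  0  0  1  2
  1  1  2  3
  1  2  3  4

second differences of R give the permutation w = (3, 4, 1, 2).

Rothe diagram D(w) (4 cells), 1 SE-corner (essential condition):

[(2, 2, 0)]


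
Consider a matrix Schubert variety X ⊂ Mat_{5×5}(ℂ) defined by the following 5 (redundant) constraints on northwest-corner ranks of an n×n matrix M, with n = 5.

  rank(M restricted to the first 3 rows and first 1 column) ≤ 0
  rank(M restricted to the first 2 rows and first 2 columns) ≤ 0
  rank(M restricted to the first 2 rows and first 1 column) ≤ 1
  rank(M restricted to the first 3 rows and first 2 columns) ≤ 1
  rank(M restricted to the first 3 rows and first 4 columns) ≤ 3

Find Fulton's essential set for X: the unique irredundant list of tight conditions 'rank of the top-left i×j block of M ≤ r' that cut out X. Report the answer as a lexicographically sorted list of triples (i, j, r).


Rank table r_w(5×5) implied by the 5 constraints:

  R[1]: 0, 0, 1, 1, 1
  R[2]: 0, 0, 1, 2, 2
  R[3]: 0, 1, 2, 3, 3
  R[4]: 1, 2, 3, 4, 4
  R[5]: 1, 2, 3, 4, 5

reading off 1-entries of Δ²R: w = (3, 4, 2, 1, 5).

|D(w)|=5, |Ess(w)|=2:

[(2, 2, 0), (3, 1, 0)]


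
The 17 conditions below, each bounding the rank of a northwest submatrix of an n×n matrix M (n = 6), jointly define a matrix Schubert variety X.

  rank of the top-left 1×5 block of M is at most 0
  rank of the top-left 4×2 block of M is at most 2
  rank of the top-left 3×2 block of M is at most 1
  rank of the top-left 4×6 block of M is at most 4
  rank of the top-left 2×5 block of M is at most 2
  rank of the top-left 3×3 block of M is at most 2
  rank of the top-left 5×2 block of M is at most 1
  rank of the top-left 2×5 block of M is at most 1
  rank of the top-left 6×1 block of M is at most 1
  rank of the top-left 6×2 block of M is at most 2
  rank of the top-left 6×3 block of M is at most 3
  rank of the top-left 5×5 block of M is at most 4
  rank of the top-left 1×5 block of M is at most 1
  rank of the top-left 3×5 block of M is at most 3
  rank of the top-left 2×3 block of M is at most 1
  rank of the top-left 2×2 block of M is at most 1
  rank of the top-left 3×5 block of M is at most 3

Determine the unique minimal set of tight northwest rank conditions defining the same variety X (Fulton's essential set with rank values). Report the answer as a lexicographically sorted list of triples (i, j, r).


Reconstructing r_w from the 17 given conditions:

  row 1: 0  0  0  0  0  1
  row 2: 1  1  1  1  1  2
  row 3: 1  1  2  2  2  3
  row 4: 1  1  2  3  3  4
  row 5: 1  1  2  3  4  5
  row 6: 1  2  3  4  5  6

giving w = (6, 1, 3, 4, 5, 2) via Δ²R.

D(w) has 8 cells with 2 SE-corners; essential set:

[(1, 5, 0), (5, 2, 1)]


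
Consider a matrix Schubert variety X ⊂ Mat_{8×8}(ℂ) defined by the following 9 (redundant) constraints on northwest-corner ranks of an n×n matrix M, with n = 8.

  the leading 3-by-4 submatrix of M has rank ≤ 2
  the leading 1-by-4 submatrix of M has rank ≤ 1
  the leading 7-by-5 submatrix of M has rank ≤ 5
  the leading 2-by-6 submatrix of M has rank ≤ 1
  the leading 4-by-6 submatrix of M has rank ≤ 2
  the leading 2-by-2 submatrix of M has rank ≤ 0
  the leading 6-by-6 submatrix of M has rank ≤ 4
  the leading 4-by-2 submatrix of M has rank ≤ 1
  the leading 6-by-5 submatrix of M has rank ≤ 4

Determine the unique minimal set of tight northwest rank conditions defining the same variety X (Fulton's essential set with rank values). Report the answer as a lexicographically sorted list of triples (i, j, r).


Reconstructing r_w from the 9 given conditions:

  i=1: 0  0  1  1  1  1  1  1
  i=2: 0  0  1  1  1  1  2  2
  i=3: 1  1  2  2  2  2  3  3
  i=4: 1  1  2  2  2  2  3  4
  i=5: 1  2  3  3  3  3  4  5
  i=6: 1  2  3  4  4  4  5  6
  i=7: 1  2  3  4  5  5  6  7
  i=8: 1  2  3  4  5  6  7  8

second differences of R give the permutation w = (3, 7, 1, 8, 2, 4, 5, 6).

D(w) has 11 cells with 4 SE-corners; essential set:

[(2, 2, 0), (2, 6, 1), (4, 2, 1), (4, 6, 2)]


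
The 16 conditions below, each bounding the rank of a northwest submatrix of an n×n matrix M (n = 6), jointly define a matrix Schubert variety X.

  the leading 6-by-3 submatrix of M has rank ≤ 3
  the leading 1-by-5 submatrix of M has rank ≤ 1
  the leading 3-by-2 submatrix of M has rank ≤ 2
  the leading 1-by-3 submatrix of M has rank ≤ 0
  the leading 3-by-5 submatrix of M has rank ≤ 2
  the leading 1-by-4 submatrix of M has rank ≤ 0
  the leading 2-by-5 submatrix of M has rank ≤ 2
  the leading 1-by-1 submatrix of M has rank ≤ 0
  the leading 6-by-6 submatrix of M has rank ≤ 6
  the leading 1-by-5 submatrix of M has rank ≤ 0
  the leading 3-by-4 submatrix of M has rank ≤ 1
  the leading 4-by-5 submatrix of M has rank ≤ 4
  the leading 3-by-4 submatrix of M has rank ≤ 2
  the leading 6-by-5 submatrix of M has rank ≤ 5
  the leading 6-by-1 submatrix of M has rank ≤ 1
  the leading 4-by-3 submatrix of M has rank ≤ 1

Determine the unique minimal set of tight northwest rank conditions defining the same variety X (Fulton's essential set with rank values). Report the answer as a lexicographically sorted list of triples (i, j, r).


Rank table r_w(6×6) implied by the 16 constraints:

  i=1: 0, 0, 0, 0, 0, 1
  i=2: 1, 1, 1, 1, 1, 2
  i=3: 1, 1, 1, 1, 2, 3
  i=4: 1, 1, 1, 2, 3, 4
  i=5: 1, 2, 2, 3, 4, 5
  i=6: 1, 2, 3, 4, 5, 6

giving w = (6, 1, 5, 4, 2, 3) via Δ²R.

ℓ(w)=10; the 3 essential cells (i,j,r):

[(1, 5, 0), (3, 4, 1), (4, 3, 1)]


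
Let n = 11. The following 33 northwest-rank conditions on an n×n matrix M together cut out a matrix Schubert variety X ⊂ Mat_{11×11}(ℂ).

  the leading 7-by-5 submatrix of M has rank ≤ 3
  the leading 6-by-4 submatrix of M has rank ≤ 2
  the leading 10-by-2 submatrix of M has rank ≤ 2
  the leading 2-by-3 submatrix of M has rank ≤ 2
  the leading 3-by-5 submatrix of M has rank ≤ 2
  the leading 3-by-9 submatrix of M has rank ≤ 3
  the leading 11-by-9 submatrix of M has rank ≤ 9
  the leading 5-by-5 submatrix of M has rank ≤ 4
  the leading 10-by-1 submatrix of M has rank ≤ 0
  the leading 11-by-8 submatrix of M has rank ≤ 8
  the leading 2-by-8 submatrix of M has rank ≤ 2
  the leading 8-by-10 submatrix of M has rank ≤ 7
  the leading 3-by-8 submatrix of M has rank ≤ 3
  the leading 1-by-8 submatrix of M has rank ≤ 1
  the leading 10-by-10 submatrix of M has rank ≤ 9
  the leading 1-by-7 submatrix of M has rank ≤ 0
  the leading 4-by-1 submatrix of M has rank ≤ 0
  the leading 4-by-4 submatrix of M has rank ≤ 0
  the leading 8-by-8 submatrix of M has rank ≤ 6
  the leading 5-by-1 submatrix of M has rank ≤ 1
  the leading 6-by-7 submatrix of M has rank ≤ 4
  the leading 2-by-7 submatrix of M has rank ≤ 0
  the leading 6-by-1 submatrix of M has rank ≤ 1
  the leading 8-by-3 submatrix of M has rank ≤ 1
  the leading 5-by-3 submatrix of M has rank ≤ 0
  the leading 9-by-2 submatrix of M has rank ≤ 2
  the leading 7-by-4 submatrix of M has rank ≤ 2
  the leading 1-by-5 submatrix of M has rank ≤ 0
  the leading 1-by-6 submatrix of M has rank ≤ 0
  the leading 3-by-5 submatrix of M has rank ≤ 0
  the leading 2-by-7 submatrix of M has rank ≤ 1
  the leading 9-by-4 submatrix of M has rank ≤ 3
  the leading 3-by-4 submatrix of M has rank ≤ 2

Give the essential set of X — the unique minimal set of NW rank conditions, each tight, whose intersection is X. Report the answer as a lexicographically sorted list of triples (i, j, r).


Propagating the 33 rank bounds to every northwest block:

  R[1]: 0, 0, 0, 0, 0, 0, 0, 1, 1, 1, 1
  R[2]: 0, 0, 0, 0, 0, 0, 0, 1, 2, 2, 2
  R[3]: 0, 0, 0, 0, 0, 1, 1, 2, 3, 3, 3
  R[4]: 0, 0, 0, 0, 1, 2, 2, 3, 4, 4, 4
  R[5]: 0, 0, 0, 1, 2, 3, 3, 4, 5, 5, 5
  R[6]: 0, 1, 1, 2, 3, 4, 4, 5, 6, 6, 6
  R[7]: 0, 1, 1, 2, 3, 4, 5, 6, 7, 7, 7
  R[8]: 0, 1, 1, 2, 3, 4, 5, 6, 7, 7, 8
  R[9]: 0, 1, 2, 3, 4, 5, 6, 7, 8, 8, 9
  R[10]: 0, 1, 2, 3, 4, 5, 6, 7, 8, 9, 10
  R[11]: 1, 2, 3, 4, 5, 6, 7, 8, 9, 10, 11

giving w = (8, 9, 6, 5, 4, 2, 7, 11, 3, 10, 1) via Δ²R.

|D(w)|=34, |Ess(w)|=7:

[(2, 7, 0), (3, 5, 0), (4, 4, 0), (5, 3, 0), (8, 3, 1), (8, 10, 7), (10, 1, 0)]


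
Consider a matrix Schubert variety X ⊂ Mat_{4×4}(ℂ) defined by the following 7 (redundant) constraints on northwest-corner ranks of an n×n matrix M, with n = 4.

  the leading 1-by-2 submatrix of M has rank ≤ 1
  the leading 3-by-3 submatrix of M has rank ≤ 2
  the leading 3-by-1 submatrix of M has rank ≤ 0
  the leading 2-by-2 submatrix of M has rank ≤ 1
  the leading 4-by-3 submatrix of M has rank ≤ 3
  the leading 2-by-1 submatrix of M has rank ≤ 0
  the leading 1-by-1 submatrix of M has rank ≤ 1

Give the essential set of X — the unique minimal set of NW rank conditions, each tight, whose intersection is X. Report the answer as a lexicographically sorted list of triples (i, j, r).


The tightest implied rank at each (i,j), from the 7 conditions:

  row 1: 0  1  1  1
  row 2: 0  1  2  2
  row 3: 0  1  2  3
  row 4: 1  2  3  4

hence w(1..4) = (2, 3, 4, 1).

1 SE-corner of the 3-cell Rothe diagram gives Ess(w):

[(3, 1, 0)]


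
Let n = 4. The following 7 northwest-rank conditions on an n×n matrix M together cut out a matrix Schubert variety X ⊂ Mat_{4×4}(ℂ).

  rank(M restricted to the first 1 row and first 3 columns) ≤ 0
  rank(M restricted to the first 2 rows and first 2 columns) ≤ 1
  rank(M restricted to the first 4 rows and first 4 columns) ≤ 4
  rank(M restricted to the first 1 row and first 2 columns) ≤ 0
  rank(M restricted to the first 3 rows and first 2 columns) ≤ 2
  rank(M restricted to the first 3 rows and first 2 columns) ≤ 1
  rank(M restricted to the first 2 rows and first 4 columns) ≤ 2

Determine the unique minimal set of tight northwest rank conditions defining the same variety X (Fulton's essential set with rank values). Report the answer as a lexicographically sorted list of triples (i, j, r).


The tightest implied rank at each (i,j), from the 7 conditions:

  0 0 0 1
  1 1 1 2
  1 1 2 3
  1 2 3 4

the unique w with this rank table is (4, 1, 3, 2).

|D(w)|=4, |Ess(w)|=2:

[(1, 3, 0), (3, 2, 1)]


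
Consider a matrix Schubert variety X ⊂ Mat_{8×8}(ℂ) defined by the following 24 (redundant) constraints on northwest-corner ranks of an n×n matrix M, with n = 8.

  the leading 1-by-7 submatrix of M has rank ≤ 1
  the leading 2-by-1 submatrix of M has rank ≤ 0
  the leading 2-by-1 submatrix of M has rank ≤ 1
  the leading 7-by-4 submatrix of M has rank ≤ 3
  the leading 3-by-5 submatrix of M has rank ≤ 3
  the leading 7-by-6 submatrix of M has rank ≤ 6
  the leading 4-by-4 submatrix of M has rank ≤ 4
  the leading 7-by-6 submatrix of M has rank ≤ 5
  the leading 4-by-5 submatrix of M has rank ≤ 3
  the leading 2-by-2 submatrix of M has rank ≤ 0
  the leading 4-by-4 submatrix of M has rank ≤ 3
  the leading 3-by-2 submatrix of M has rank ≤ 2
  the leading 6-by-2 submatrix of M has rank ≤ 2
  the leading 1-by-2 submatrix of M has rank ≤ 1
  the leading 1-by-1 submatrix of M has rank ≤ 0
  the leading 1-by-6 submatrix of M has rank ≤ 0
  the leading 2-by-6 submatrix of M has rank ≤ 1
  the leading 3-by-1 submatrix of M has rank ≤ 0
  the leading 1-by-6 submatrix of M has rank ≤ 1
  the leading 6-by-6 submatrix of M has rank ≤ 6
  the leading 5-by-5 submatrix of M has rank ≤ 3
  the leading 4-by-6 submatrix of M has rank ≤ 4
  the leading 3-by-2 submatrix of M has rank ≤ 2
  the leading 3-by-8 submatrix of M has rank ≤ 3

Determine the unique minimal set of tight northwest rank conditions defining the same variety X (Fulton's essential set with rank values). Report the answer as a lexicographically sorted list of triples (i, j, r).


Computing R[i][j] = min implied NW-rank bound (n=8, 24 conditions):

  0  0  0  0  0  0  1  1
  0  0  1  1  1  1  2  2
  0  1  2  2  2  2  3  3
  1  2  3  3  3  3  4  4
  1  2  3  3  3  4  5  5
  1  2  3  3  4  5  6  6
  1  2  3  3  4  5  6  7
  1  2  3  4  5  6  7  8

giving w = (7, 3, 2, 1, 6, 5, 8, 4) via Δ²R.

Rothe diagram D(w) (13 cells), 5 SE-corners (essential conditions):

[(1, 6, 0), (2, 2, 0), (3, 1, 0), (5, 5, 3), (7, 4, 3)]


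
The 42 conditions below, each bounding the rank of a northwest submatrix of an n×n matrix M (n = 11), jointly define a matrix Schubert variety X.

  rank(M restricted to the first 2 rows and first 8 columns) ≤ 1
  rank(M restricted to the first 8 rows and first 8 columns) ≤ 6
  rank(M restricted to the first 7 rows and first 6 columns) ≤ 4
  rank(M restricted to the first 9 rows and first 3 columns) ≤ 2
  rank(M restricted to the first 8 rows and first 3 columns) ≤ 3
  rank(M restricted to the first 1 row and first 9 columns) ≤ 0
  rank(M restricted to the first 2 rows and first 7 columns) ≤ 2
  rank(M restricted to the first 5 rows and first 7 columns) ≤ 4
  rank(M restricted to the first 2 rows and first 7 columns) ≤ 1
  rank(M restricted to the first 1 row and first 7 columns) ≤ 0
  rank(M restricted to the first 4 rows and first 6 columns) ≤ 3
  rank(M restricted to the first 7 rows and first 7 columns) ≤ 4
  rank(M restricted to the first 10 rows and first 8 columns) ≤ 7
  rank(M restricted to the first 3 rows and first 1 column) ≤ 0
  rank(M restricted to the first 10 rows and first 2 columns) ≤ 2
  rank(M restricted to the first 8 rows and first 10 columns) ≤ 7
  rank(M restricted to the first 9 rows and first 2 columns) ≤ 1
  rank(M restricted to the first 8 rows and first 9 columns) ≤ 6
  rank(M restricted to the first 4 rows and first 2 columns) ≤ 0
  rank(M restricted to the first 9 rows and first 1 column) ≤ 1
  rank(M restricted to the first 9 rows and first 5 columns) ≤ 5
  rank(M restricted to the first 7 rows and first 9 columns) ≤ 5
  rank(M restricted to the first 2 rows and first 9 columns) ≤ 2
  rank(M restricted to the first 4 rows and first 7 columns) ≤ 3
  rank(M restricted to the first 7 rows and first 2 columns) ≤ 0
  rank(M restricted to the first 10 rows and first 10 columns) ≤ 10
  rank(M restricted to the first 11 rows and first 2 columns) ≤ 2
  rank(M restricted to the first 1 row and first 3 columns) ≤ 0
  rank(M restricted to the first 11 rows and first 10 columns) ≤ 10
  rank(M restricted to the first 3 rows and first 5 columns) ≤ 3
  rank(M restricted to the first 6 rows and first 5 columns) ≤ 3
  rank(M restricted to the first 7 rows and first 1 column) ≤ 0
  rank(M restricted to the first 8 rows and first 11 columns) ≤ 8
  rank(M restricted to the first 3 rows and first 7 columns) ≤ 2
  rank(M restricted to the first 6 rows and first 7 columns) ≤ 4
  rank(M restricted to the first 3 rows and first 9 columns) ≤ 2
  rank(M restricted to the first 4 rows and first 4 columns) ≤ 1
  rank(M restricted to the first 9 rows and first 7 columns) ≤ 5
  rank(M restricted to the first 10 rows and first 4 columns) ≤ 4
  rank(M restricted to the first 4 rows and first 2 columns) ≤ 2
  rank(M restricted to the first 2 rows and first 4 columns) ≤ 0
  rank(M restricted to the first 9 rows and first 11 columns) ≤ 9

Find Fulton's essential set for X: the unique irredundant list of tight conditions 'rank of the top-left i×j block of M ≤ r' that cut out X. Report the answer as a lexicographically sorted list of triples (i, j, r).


Reconstructing r_w from the 42 given conditions:

  i=1: 0 | 0 | 0 | 0 | 0 | 0 | 0 | 0 | 0 | 1 | 1
  i=2: 0 | 0 | 0 | 0 | 1 | 1 | 1 | 1 | 1 | 2 | 2
  i=3: 0 | 0 | 1 | 1 | 2 | 2 | 2 | 2 | 2 | 3 | 3
  i=4: 0 | 0 | 1 | 1 | 2 | 3 | 3 | 3 | 3 | 4 | 4
  i=5: 0 | 0 | 1 | 2 | 3 | 4 | 4 | 4 | 4 | 5 | 5
  i=6: 0 | 0 | 1 | 2 | 3 | 4 | 4 | 5 | 5 | 6 | 6
  i=7: 0 | 0 | 1 | 2 | 3 | 4 | 4 | 5 | 5 | 6 | 7
  i=8: 1 | 1 | 2 | 3 | 4 | 5 | 5 | 6 | 6 | 7 | 8
  i=9: 1 | 1 | 2 | 3 | 4 | 5 | 5 | 6 | 7 | 8 | 9
  i=10: 1 | 2 | 3 | 4 | 5 | 6 | 6 | 7 | 8 | 9 | 10
  i=11: 1 | 2 | 3 | 4 | 5 | 6 | 7 | 8 | 9 | 10 | 11

the unique w with this rank table is (10, 5, 3, 6, 4, 8, 11, 1, 9, 2, 7).

ℓ(w)=29; the 8 essential cells (i,j,r):

[(1, 9, 0), (2, 4, 0), (4, 4, 1), (7, 2, 0), (7, 7, 4), (7, 9, 5), (9, 2, 1), (9, 7, 5)]


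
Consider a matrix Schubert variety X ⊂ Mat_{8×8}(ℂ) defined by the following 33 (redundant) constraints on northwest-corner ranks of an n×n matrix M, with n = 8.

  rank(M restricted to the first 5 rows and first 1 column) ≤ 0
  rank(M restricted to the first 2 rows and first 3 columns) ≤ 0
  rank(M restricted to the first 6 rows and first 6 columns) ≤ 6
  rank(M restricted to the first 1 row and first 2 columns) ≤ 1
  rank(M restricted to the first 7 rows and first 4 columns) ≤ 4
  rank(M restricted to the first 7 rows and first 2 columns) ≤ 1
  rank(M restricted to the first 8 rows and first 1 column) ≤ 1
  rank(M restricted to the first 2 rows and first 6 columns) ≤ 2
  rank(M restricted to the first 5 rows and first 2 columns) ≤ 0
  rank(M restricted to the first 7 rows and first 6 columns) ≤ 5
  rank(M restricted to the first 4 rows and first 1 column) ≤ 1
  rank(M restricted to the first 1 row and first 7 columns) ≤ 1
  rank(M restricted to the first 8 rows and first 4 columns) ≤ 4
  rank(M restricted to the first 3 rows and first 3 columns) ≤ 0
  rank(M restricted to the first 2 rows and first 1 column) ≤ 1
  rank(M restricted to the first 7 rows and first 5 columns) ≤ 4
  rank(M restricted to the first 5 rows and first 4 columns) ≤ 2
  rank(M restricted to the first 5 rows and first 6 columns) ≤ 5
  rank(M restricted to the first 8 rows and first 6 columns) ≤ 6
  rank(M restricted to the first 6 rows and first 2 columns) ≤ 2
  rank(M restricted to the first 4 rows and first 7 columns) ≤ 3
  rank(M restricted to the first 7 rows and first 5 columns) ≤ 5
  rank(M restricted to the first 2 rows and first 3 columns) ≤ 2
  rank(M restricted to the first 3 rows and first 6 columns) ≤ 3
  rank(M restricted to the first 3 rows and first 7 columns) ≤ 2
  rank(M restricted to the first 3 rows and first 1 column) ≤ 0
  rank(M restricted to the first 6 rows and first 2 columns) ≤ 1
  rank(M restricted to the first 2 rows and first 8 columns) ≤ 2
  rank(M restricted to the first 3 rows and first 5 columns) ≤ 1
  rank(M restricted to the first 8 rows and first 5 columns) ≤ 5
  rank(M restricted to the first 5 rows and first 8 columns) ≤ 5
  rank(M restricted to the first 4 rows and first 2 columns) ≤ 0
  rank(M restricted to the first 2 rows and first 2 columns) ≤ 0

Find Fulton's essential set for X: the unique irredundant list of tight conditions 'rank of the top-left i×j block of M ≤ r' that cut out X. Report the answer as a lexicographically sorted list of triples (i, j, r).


Recovering R(i,j) via the rank-extension bound from the 33 conditions:

  0 0 0 1 1 1 1 1
  0 0 0 1 1 2 2 2
  0 0 0 1 1 2 2 3
  0 0 1 2 2 3 3 4
  0 0 1 2 3 4 4 5
  1 1 2 3 4 5 5 6
  1 1 2 3 4 5 6 7
  1 2 3 4 5 6 7 8

reading off 1-entries of Δ²R: w = (4, 6, 8, 3, 5, 1, 7, 2).

Fulton essential set (5 of the 17 Rothe cells):

[(3, 3, 0), (3, 5, 1), (3, 7, 2), (5, 2, 0), (7, 2, 1)]


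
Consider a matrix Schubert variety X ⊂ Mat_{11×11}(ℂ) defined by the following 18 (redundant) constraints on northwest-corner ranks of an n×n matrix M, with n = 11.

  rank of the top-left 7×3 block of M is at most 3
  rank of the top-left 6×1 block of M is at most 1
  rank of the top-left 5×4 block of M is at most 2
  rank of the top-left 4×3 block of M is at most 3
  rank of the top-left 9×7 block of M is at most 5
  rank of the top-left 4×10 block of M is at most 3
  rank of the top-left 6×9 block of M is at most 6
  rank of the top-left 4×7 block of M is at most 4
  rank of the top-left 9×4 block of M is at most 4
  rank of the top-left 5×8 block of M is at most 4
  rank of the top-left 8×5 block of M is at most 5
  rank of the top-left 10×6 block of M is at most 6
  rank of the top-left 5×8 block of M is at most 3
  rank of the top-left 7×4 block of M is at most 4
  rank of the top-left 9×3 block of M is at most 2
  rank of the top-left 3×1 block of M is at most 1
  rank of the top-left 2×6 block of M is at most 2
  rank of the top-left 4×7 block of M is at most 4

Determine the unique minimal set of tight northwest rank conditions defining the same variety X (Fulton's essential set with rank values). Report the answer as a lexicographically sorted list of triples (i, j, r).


Rank table r_w(11×11) implied by the 18 constraints:

  1  1  1  1  1  1  1  1  1  1  1
  1  2  2  2  2  2  2  2  2  2  2
  1  2  2  2  3  3  3  3  3  3  3
  1  2  2  2  3  3  3  3  3  3  4
  1  2  2  2  3  3  3  3  4  4  5
  1  2  2  3  4  4  4  4  5  5  6
  1  2  2  3  4  5  5  5  6  6  7
  1  2  2  3  4  5  5  6  7  7  8
  1  2  2  3  4  5  5  6  7  8  9
  1  2  3  4  5  6  6  7  8  9  10
  1  2  3  4  5  6  7  8  9  10  11

second differences of R give the permutation w = (1, 2, 5, 11, 9, 4, 6, 8, 10, 3, 7).

Rothe diagram D(w) (20 cells), 5 SE-corners (essential conditions):

[(4, 10, 3), (5, 4, 2), (5, 8, 3), (9, 3, 2), (9, 7, 5)]


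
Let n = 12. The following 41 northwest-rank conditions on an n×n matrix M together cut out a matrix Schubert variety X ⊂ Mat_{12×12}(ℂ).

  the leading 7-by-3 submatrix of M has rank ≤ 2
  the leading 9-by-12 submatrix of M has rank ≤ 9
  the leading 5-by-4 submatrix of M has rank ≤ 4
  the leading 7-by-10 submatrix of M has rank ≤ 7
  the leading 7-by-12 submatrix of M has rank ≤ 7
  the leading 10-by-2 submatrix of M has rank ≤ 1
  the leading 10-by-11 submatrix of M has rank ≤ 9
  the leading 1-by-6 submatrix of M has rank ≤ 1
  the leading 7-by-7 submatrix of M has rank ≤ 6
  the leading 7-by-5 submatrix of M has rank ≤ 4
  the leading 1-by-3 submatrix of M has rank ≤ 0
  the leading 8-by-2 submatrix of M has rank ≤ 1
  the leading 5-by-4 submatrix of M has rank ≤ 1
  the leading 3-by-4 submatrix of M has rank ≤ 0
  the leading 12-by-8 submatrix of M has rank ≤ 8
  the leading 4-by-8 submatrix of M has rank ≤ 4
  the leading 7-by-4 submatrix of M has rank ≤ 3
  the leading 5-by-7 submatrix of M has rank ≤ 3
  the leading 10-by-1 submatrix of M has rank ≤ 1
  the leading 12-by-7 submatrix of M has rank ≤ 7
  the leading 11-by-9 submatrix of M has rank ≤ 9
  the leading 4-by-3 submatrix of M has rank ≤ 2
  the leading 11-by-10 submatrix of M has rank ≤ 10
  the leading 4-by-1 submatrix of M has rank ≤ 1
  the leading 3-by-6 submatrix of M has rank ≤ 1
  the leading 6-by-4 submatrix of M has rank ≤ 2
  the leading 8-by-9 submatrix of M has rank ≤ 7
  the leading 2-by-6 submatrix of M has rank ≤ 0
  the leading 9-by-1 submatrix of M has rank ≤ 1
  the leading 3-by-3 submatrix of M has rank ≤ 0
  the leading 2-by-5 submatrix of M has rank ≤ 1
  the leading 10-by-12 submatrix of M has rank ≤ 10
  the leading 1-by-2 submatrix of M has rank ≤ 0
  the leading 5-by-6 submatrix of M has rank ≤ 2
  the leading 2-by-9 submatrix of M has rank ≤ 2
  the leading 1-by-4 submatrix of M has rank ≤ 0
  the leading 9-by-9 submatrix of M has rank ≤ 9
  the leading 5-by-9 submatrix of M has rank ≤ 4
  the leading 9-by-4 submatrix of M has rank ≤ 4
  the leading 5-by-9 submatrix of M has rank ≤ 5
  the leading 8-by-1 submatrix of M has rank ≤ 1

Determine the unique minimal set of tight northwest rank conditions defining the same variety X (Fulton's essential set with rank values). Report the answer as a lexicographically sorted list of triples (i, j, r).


Propagating the 41 rank bounds to every northwest block:

  i=1: 0 0 0 0 0 0 1 1 1 1 1 1
  i=2: 0 0 0 0 0 0 1 2 2 2 2 2
  i=3: 0 0 0 0 1 1 2 3 3 3 3 3
  i=4: 1 1 1 1 2 2 3 4 4 4 4 4
  i=5: 1 1 1 1 2 2 3 4 4 5 5 5
  i=6: 1 1 2 2 3 3 4 5 5 6 6 6
  i=7: 1 1 2 3 4 4 5 6 6 7 7 7
  i=8: 1 1 2 3 4 5 6 7 7 8 8 8
  i=9: 1 1 2 3 4 5 6 7 8 9 9 9
  i=10: 1 1 2 3 4 5 6 7 8 9 9 10
  i=11: 1 2 3 4 5 6 7 8 9 10 10 11
  i=12: 1 2 3 4 5 6 7 8 9 10 11 12

reading off 1-entries of Δ²R: w = (7, 8, 5, 1, 10, 3, 4, 6, 9, 12, 2, 11).

7 SE-corners of the 27-cell Rothe diagram give Ess(w):

[(2, 6, 0), (3, 4, 0), (5, 4, 1), (5, 6, 2), (5, 9, 4), (10, 2, 1), (10, 11, 9)]
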